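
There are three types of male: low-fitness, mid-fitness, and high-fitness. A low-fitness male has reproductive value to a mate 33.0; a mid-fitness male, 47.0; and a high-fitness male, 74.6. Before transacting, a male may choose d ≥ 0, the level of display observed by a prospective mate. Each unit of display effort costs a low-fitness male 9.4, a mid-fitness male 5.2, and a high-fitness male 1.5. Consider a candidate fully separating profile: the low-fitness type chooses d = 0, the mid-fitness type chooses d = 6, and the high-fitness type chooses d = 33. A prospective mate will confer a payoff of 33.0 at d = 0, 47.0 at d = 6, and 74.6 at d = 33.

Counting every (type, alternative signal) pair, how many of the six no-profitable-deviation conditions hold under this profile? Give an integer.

Mid-fitness (own payoff 47.0 − 5.2×6 = 15.8): to d=0 gives 33.0 → profitable ✗; to d=33 gives 74.6 − 5.2×33 = -97 → no gain ✓.
Low-fitness (own payoff 33.0): to d=6 gives 47.0 − 9.4×6 = -9.4 → no gain ✓; to d=33 gives 74.6 − 9.4×33 = -235.6 → no gain ✓.
High-fitness (own payoff 74.6 − 1.5×33 = 25.1): to d=0 gives 33.0 → profitable ✗; to d=6 gives 47.0 − 1.5×6 = 38 → profitable ✗.
3 of the 6 constraints hold; not an equilibrium.

3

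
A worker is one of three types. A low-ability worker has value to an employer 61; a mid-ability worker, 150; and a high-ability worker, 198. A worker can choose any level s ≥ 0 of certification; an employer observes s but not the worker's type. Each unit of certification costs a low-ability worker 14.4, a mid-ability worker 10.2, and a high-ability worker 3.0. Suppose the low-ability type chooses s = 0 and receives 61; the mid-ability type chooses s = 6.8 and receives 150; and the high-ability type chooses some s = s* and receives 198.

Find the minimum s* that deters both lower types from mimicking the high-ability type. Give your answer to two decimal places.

11.51

Mid-ability type (on-path payoff 150 − 10.2×6.8 = 80.64) won't mimic when 80.64 ≥ 198 − 10.2·s*, i.e. s* ≥ 11.51.
Low-ability type (on-path payoff 61) won't mimic when 61 ≥ 198 − 14.4·s*, i.e. s* ≥ 9.51.
Both must hold, so s* = max(9.51, 11.51) = 11.51. The mid-ability type's constraint binds.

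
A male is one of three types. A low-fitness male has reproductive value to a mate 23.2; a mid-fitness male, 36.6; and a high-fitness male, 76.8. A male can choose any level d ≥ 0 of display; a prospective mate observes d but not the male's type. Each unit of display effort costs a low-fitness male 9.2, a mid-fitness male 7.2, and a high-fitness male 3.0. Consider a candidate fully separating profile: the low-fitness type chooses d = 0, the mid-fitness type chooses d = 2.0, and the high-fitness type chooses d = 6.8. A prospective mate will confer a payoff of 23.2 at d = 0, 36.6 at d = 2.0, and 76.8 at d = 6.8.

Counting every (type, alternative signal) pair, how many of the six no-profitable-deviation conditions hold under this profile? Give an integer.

4

High-fitness (own payoff 76.8 − 3.0×6.8 = 56.4): to d=0 gives 23.2 → no gain ✓; to d=2.0 gives 36.6 − 3.0×2.0 = 30.6 → no gain ✓.
Mid-fitness (own payoff 36.6 − 7.2×2.0 = 22.2): to d=0 gives 23.2 → profitable ✗; to d=6.8 gives 76.8 − 7.2×6.8 = 27.84 → profitable ✗.
Low-fitness (own payoff 23.2): to d=2.0 gives 36.6 − 9.2×2.0 = 18.2 → no gain ✓; to d=6.8 gives 76.8 − 9.2×6.8 = 14.24 → no gain ✓.
4 of the 6 constraints hold; not an equilibrium.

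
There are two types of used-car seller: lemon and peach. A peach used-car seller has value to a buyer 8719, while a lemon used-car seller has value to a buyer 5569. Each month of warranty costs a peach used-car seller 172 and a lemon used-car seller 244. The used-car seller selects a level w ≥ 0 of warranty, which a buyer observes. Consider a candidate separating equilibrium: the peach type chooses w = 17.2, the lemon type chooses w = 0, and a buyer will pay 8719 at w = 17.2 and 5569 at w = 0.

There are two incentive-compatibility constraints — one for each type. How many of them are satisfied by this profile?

Lemon type: stay at 0 → 5569; mimic → 8719 − 244 × 17.2 = 4522.2. IC holds (5569 ≥ 4522.2).
Peach type: signal → 8719 − 172 × 17.2 = 5760.6; deviate to 0 → 5569. IC holds (5760.6 ≥ 5569).
2 of 2 constraints hold, so this is a separating equilibrium.

2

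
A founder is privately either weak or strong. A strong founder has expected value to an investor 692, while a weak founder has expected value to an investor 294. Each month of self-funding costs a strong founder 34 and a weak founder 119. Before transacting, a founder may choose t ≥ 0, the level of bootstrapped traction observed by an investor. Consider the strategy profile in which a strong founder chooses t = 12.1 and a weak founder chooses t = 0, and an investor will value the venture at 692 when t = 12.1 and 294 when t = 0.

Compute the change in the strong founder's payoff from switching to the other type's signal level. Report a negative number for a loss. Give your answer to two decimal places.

13.40

Playing t = 12.1 the strong founder receives 692 − 34 × 12.1 = 280.6.
Deviating to t = 0 yields 294 instead.
Gain from deviating: 294 − 280.6 = 13.40.
The gain is positive, so the strong type's incentive-compatibility constraint is violated — this profile is not a separating equilibrium.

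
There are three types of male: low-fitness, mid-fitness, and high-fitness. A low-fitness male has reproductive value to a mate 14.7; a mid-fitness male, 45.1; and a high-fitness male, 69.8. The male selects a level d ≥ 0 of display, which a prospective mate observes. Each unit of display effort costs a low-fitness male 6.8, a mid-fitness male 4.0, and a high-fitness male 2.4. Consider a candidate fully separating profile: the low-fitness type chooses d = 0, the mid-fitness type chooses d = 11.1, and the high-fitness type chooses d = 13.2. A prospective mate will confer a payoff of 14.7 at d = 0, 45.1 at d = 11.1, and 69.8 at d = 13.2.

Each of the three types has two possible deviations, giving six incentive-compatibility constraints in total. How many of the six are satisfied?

High-fitness (own payoff 69.8 − 2.4×13.2 = 38.12): to d=0 gives 14.7 → no gain ✓; to d=11.1 gives 45.1 − 2.4×11.1 = 18.46 → no gain ✓.
Low-fitness (own payoff 14.7): to d=11.1 gives 45.1 − 6.8×11.1 = -30.38 → no gain ✓; to d=13.2 gives 69.8 − 6.8×13.2 = -19.96 → no gain ✓.
Mid-fitness (own payoff 45.1 − 4.0×11.1 = 0.7): to d=0 gives 14.7 → profitable ✗; to d=13.2 gives 69.8 − 4.0×13.2 = 17 → profitable ✗.
4 of the 6 constraints hold; not an equilibrium.

4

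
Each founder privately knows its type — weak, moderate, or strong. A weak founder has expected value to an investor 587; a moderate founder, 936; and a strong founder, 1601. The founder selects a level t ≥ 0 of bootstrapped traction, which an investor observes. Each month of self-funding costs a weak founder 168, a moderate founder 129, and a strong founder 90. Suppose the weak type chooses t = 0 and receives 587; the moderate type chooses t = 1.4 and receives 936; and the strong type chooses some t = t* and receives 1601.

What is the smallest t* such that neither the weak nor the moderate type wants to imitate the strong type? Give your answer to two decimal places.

6.56

Weak type (on-path payoff 587) won't mimic when 587 ≥ 1601 − 168·t*, i.e. t* ≥ 6.04.
Moderate type (on-path payoff 936 − 129×1.4 = 755.4) won't mimic when 755.4 ≥ 1601 − 129·t*, i.e. t* ≥ 6.56.
Both must hold, so t* = max(6.04, 6.56) = 6.56. The moderate type's constraint binds.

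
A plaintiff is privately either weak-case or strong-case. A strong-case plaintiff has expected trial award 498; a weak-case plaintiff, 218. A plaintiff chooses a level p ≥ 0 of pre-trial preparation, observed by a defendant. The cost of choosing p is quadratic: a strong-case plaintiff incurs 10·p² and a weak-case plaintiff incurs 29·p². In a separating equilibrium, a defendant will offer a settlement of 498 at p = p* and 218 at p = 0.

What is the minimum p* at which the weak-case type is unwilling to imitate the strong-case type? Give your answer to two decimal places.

3.11

The weak-case type at p = 0 receives 218; imitating at p* yields 498 − 29·p*².
Indifference: 218 = 498 − 29·p*², so p*² = (498 − 218) / 29 ≈ 9.6552.
p* = √9.6552 ≈ 3.11.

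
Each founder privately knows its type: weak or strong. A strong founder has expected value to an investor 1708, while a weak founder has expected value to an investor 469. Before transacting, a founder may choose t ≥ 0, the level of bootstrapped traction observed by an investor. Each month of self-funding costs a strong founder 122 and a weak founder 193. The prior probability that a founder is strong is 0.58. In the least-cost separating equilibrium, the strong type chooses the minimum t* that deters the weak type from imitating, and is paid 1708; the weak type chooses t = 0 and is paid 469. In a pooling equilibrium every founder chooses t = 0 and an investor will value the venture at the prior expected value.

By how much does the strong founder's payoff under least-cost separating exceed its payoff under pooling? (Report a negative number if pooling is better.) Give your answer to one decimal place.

-262.8

Least-cost separating signal: t* solves 469 = 1708 − 193·t*, so t* = (1708 − 469)/193 ≈ 6.4197.
Strong type's separating payoff: 1708 − 122 × t* = 1708 − 122 × (1708 − 469)/193 = 1708 − 151158/193 ≈ 924.798.
Pooling payoff: 0.58 × 1708 + 0.42 × 469 = 1187.62.
Difference: 924.798 − 1187.62 = -262.822, i.e. -262.8 to one decimal place.
The strong type would prefer the pooling outcome.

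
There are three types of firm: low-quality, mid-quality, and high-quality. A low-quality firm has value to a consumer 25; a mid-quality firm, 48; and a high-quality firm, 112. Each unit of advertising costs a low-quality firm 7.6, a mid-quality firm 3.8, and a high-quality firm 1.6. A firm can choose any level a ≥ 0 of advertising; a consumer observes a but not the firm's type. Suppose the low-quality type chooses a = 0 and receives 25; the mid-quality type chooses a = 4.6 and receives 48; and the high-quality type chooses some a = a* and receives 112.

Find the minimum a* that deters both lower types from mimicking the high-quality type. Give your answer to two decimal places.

Mid-quality type (on-path payoff 48 − 3.8×4.6 = 30.52) won't mimic when 30.52 ≥ 112 − 3.8·a*, i.e. a* ≥ 21.44.
Low-quality type (on-path payoff 25) won't mimic when 25 ≥ 112 − 7.6·a*, i.e. a* ≥ 11.45.
Both must hold, so a* = max(11.45, 21.44) = 21.44. The mid-quality type's constraint binds.

21.44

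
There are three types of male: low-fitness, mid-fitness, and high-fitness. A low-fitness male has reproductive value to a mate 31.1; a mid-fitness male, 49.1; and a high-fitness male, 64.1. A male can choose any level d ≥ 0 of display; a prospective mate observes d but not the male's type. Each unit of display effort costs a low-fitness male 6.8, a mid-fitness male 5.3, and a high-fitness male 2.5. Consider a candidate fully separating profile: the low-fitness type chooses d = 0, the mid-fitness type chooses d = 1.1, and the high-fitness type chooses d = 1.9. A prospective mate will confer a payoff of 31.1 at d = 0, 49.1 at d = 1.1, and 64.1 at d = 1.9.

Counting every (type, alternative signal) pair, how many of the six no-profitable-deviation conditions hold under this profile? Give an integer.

Low-fitness (own payoff 31.1): to d=1.1 gives 49.1 − 6.8×1.1 = 41.62 → profitable ✗; to d=1.9 gives 64.1 − 6.8×1.9 = 51.18 → profitable ✗.
High-fitness (own payoff 64.1 − 2.5×1.9 = 59.35): to d=0 gives 31.1 → no gain ✓; to d=1.1 gives 49.1 − 2.5×1.1 = 46.35 → no gain ✓.
Mid-fitness (own payoff 49.1 − 5.3×1.1 = 43.27): to d=0 gives 31.1 → no gain ✓; to d=1.9 gives 64.1 − 5.3×1.9 = 54.03 → profitable ✗.
3 of the 6 constraints hold; not an equilibrium.

3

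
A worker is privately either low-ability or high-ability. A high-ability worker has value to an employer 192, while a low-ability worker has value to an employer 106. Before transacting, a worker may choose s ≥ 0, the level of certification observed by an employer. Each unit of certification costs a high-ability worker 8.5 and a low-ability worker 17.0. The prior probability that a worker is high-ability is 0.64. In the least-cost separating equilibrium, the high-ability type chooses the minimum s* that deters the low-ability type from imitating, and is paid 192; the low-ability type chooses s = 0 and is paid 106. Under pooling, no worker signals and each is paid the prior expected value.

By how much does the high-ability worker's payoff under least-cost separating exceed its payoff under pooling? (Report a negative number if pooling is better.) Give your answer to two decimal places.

-12.04

Least-cost separating signal: s* solves 106 = 192 − 17.0·s*, so s* = (192 − 106)/17.0 ≈ 5.0588.
High-ability type's separating payoff: 192 − 8.5 × s* = 192 − 8.5 × (192 − 106)/17.0 = 192 − 731/17.0 = 149.
Pooling payoff: 0.64 × 192 + 0.36 × 106 = 161.04.
Difference: 149 − 161.04 = -12.04.
The high-ability type would prefer the pooling outcome.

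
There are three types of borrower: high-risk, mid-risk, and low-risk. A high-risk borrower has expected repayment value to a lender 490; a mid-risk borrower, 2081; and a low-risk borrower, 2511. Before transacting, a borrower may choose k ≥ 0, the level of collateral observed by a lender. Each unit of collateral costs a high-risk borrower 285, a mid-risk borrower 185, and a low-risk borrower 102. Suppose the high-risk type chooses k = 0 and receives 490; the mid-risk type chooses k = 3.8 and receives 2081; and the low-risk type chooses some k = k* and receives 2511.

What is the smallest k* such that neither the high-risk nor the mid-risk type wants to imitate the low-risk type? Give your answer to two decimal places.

7.09

High-risk type (on-path payoff 490) won't mimic when 490 ≥ 2511 − 285·k*, i.e. k* ≥ 7.09.
Mid-risk type (on-path payoff 2081 − 185×3.8 = 1378) won't mimic when 1378 ≥ 2511 − 185·k*, i.e. k* ≥ 6.12.
Both must hold, so k* = max(7.09, 6.12) = 7.09. The high-risk type's constraint binds.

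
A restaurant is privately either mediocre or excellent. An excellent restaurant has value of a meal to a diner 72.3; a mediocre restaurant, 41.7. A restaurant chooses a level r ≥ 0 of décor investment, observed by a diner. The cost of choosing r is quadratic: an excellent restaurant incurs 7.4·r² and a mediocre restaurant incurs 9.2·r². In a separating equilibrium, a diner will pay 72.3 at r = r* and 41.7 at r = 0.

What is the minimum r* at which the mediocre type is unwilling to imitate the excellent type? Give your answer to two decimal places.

The mediocre type at r = 0 receives 41.7; imitating at r* yields 72.3 − 9.2·r*².
Indifference: 41.7 = 72.3 − 9.2·r*², so r*² = (72.3 − 41.7) / 9.2 ≈ 3.3261.
r* = √3.3261 ≈ 1.82.

1.82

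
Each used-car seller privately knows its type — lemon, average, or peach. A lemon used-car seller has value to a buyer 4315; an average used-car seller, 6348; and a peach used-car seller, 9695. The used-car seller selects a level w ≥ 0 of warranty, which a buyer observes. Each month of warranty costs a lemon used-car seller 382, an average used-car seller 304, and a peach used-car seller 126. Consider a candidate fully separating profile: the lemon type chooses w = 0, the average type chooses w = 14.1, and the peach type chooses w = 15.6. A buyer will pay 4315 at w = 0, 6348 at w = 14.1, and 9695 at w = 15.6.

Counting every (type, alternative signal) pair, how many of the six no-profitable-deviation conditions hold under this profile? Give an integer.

4

Peach (own payoff 9695 − 126×15.6 = 7729.4): to w=0 gives 4315 → no gain ✓; to w=14.1 gives 6348 − 126×14.1 = 4571.4 → no gain ✓.
Average (own payoff 6348 − 304×14.1 = 2061.6): to w=0 gives 4315 → profitable ✗; to w=15.6 gives 9695 − 304×15.6 = 4952.6 → profitable ✗.
Lemon (own payoff 4315): to w=14.1 gives 6348 − 382×14.1 = 961.8 → no gain ✓; to w=15.6 gives 9695 − 382×15.6 = 3735.8 → no gain ✓.
4 of the 6 constraints hold; not an equilibrium.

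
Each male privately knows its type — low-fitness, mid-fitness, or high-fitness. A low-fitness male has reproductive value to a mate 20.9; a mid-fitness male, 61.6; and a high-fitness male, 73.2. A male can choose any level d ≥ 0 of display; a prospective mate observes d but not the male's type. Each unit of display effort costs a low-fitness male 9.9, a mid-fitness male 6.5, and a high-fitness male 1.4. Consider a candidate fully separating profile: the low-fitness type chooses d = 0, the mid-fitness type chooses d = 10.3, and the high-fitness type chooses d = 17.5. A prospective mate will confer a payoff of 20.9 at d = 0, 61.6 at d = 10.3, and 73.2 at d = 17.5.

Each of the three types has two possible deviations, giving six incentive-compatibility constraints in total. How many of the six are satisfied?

5

Low-fitness (own payoff 20.9): to d=10.3 gives 61.6 − 9.9×10.3 = -40.37 → no gain ✓; to d=17.5 gives 73.2 − 9.9×17.5 = -100.05 → no gain ✓.
High-fitness (own payoff 73.2 − 1.4×17.5 = 48.7): to d=0 gives 20.9 → no gain ✓; to d=10.3 gives 61.6 − 1.4×10.3 = 47.18 → no gain ✓.
Mid-fitness (own payoff 61.6 − 6.5×10.3 = -5.35): to d=0 gives 20.9 → profitable ✗; to d=17.5 gives 73.2 − 6.5×17.5 = -40.55 → no gain ✓.
5 of the 6 constraints hold; not an equilibrium.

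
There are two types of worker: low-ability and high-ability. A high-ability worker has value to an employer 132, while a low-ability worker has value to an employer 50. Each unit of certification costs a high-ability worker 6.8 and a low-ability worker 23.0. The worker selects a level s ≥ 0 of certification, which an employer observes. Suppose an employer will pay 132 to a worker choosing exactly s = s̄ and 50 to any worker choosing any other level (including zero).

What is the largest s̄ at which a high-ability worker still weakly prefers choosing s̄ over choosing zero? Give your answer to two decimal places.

12.06

Choosing s̄ yields the high-ability type 132 − 6.8·s̄; choosing zero yields 50.
The high-ability type is indifferent at 132 − 6.8·s̄ = 50, i.e. s̄ = (132 − 50) / 6.8 ≈ 12.06.
For any s̄ above 12.06 the high-ability type would rather pool at zero, so separation collapses.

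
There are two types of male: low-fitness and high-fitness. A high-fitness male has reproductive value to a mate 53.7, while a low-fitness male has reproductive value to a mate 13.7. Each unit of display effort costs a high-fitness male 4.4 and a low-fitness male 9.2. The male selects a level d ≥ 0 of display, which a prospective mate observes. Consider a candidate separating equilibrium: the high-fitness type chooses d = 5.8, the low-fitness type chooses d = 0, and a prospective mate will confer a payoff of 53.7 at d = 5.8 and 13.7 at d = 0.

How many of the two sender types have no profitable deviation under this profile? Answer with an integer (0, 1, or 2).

Low-fitness type: stay at 0 → 13.7; mimic → 53.7 − 9.2 × 5.8 = 0.34. IC holds (13.7 ≥ 0.34).
High-fitness type: signal → 53.7 − 4.4 × 5.8 = 28.18; deviate to 0 → 13.7. IC holds (28.18 ≥ 13.7).
2 of 2 constraints hold, so this is a separating equilibrium.

2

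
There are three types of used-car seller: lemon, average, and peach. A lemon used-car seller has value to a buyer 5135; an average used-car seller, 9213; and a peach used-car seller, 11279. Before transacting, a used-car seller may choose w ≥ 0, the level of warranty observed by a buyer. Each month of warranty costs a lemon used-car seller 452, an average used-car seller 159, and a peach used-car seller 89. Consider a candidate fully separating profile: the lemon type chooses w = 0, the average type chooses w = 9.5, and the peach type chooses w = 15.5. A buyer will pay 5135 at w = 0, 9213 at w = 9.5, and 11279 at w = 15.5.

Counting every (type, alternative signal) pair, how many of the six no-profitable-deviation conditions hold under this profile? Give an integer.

Average (own payoff 9213 − 159×9.5 = 7702.5): to w=0 gives 5135 → no gain ✓; to w=15.5 gives 11279 − 159×15.5 = 8814.5 → profitable ✗.
Peach (own payoff 11279 − 89×15.5 = 9899.5): to w=0 gives 5135 → no gain ✓; to w=9.5 gives 9213 − 89×9.5 = 8367.5 → no gain ✓.
Lemon (own payoff 5135): to w=9.5 gives 9213 − 452×9.5 = 4919 → no gain ✓; to w=15.5 gives 11279 − 452×15.5 = 4273 → no gain ✓.
5 of the 6 constraints hold; not an equilibrium.

5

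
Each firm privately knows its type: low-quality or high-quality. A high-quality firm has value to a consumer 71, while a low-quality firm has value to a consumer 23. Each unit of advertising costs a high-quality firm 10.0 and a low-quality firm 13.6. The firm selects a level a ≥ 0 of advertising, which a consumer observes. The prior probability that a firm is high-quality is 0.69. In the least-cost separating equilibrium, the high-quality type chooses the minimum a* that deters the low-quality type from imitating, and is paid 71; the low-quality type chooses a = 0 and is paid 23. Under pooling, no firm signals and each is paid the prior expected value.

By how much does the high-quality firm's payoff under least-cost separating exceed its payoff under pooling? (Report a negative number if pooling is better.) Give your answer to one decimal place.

Least-cost separating signal: a* solves 23 = 71 − 13.6·a*, so a* = (71 − 23)/13.6 ≈ 3.5294.
High-quality type's separating payoff: 71 − 10.0 × a* = 71 − 10.0 × (71 − 23)/13.6 = 71 − 480/13.6 ≈ 35.706.
Pooling payoff: 0.69 × 71 + 0.31 × 23 = 56.12.
Difference: 35.706 − 56.12 = -20.414, i.e. -20.4 to one decimal place.
The high-quality type would prefer the pooling outcome.

-20.4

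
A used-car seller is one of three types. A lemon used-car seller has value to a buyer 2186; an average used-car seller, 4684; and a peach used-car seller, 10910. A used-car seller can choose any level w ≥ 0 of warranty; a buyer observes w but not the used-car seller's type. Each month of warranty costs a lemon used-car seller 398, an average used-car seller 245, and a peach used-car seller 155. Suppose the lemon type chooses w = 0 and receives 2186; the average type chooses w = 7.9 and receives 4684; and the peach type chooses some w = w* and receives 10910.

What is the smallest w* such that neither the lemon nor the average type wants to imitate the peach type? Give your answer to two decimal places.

Lemon type (on-path payoff 2186) won't mimic when 2186 ≥ 10910 − 398·w*, i.e. w* ≥ 21.92.
Average type (on-path payoff 4684 − 245×7.9 = 2748.5) won't mimic when 2748.5 ≥ 10910 − 245·w*, i.e. w* ≥ 33.31.
Both must hold, so w* = max(21.92, 33.31) = 33.31. The average type's constraint binds.

33.31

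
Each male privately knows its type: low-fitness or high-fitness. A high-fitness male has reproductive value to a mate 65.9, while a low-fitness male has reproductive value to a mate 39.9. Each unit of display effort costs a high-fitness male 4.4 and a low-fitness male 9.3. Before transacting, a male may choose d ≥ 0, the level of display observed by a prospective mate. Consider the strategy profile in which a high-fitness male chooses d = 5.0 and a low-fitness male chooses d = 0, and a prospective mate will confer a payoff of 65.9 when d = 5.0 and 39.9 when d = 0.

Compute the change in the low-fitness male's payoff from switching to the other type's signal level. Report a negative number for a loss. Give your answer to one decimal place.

-20.5

Playing d = 0 the low-fitness male receives 39.9.
Deviating to d = 5.0 brings payment 65.9 at cost 9.3 × 5.0 = 46.5, netting 19.4.
Gain from deviating: 19.4 − 39.9 = -20.5.
The gain is negative, so the low-fitness type's incentive-compatibility constraint is satisfied.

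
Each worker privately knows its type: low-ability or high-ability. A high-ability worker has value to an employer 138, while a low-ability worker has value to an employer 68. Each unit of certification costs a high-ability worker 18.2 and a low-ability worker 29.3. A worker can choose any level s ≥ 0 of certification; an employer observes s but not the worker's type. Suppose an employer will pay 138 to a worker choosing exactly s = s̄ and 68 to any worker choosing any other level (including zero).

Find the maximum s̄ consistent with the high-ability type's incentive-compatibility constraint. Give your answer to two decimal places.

Choosing s̄ yields the high-ability type 138 − 18.2·s̄; choosing zero yields 68.
The high-ability type is indifferent at 138 − 18.2·s̄ = 68, i.e. s̄ = (138 − 68) / 18.2 ≈ 3.85.
For any s̄ above 3.85 the high-ability type would rather pool at zero, so separation collapses.

3.85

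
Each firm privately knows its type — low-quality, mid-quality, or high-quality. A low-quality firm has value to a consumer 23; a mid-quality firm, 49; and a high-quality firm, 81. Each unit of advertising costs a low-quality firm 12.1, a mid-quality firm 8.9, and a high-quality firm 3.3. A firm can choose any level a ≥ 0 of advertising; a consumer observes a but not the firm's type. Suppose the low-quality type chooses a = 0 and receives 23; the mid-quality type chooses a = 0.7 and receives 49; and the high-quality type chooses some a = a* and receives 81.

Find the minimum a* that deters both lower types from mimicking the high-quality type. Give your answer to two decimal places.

Low-quality type (on-path payoff 23) won't mimic when 23 ≥ 81 − 12.1·a*, i.e. a* ≥ 4.79.
Mid-quality type (on-path payoff 49 − 8.9×0.7 = 42.77) won't mimic when 42.77 ≥ 81 − 8.9·a*, i.e. a* ≥ 4.30.
Both must hold, so a* = max(4.79, 4.30) = 4.79. The low-quality type's constraint binds.

4.79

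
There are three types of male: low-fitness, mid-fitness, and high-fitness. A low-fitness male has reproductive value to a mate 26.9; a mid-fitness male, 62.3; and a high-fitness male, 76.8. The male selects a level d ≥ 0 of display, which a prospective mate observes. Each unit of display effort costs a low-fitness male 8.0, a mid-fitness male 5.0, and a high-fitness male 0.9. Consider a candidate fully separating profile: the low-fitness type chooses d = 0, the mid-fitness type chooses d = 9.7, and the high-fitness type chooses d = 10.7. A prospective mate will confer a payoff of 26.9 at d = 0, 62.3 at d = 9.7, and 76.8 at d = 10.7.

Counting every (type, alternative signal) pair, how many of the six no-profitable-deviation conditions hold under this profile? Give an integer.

4

Mid-fitness (own payoff 62.3 − 5.0×9.7 = 13.8): to d=0 gives 26.9 → profitable ✗; to d=10.7 gives 76.8 − 5.0×10.7 = 23.3 → profitable ✗.
Low-fitness (own payoff 26.9): to d=9.7 gives 62.3 − 8.0×9.7 = -15.3 → no gain ✓; to d=10.7 gives 76.8 − 8.0×10.7 = -8.8 → no gain ✓.
High-fitness (own payoff 76.8 − 0.9×10.7 = 67.17): to d=0 gives 26.9 → no gain ✓; to d=9.7 gives 62.3 − 0.9×9.7 = 53.57 → no gain ✓.
4 of the 6 constraints hold; not an equilibrium.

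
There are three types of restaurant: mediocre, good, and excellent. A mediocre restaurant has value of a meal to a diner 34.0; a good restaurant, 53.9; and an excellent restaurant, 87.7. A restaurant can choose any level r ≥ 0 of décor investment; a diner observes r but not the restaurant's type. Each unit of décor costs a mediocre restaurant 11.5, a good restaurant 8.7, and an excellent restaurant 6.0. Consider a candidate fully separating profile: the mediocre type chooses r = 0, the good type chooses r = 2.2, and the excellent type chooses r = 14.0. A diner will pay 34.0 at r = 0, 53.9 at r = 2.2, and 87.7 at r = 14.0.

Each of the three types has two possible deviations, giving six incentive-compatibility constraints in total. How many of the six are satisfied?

4

Mediocre (own payoff 34.0): to r=2.2 gives 53.9 − 11.5×2.2 = 28.6 → no gain ✓; to r=14.0 gives 87.7 − 11.5×14.0 = -73.3 → no gain ✓.
Good (own payoff 53.9 − 8.7×2.2 = 34.76): to r=0 gives 34.0 → no gain ✓; to r=14.0 gives 87.7 − 8.7×14.0 = -34.1 → no gain ✓.
Excellent (own payoff 87.7 − 6.0×14.0 = 3.7): to r=0 gives 34.0 → profitable ✗; to r=2.2 gives 53.9 − 6.0×2.2 = 40.7 → profitable ✗.
4 of the 6 constraints hold; not an equilibrium.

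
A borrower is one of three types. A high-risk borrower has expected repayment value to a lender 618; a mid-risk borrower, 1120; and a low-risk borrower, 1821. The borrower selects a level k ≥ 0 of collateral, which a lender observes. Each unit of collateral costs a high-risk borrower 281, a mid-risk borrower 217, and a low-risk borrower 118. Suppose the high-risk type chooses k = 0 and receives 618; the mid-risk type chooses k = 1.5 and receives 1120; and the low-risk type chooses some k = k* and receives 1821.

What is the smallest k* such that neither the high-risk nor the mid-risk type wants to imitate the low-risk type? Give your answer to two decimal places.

4.73

Mid-risk type (on-path payoff 1120 − 217×1.5 = 794.5) won't mimic when 794.5 ≥ 1821 − 217·k*, i.e. k* ≥ 4.73.
High-risk type (on-path payoff 618) won't mimic when 618 ≥ 1821 − 281·k*, i.e. k* ≥ 4.28.
Both must hold, so k* = max(4.28, 4.73) = 4.73. The mid-risk type's constraint binds.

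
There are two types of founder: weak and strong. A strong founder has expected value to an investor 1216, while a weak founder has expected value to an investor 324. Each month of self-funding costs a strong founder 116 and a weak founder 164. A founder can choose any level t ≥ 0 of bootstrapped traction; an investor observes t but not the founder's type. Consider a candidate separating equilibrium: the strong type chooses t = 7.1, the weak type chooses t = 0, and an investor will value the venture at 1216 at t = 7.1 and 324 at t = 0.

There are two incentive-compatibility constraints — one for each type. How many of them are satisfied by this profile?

Weak type: stay at 0 → 324; mimic → 1216 − 164 × 7.1 = 51.6. IC holds (324 ≥ 51.6).
Strong type: signal → 1216 − 116 × 7.1 = 392.4; deviate to 0 → 324. IC holds (392.4 ≥ 324).
2 of 2 constraints hold, so this is a separating equilibrium.

2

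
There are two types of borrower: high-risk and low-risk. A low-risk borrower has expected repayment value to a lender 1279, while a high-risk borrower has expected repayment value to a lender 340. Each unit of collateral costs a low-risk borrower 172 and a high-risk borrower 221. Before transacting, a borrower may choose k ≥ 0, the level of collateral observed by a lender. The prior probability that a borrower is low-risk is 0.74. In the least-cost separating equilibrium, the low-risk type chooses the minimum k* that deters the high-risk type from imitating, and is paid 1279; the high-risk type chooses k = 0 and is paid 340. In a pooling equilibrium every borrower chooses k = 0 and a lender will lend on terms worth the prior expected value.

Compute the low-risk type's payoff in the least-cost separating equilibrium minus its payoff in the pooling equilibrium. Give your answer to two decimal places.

Least-cost separating signal: k* solves 340 = 1279 − 221·k*, so k* = (1279 − 340)/221 ≈ 4.2489.
Low-risk type's separating payoff: 1279 − 172 × k* = 1279 − 172 × (1279 − 340)/221 = 1279 − 161508/221 ≈ 548.1946.
Pooling payoff: 0.74 × 1279 + 0.26 × 340 = 1034.86.
Difference: 548.1946 − 1034.86 = -486.6654, i.e. -486.67 to two decimal places.
The low-risk type would prefer the pooling outcome.

-486.67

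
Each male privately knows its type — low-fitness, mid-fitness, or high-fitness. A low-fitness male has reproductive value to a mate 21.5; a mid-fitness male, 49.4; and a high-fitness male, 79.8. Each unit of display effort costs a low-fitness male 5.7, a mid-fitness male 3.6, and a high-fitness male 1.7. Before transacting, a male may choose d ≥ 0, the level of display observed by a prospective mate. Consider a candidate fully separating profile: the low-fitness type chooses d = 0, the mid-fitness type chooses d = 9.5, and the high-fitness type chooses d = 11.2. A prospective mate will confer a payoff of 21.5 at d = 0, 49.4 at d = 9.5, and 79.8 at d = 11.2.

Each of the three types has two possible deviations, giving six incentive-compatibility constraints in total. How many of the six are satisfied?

High-fitness (own payoff 79.8 − 1.7×11.2 = 60.76): to d=0 gives 21.5 → no gain ✓; to d=9.5 gives 49.4 − 1.7×9.5 = 33.25 → no gain ✓.
Mid-fitness (own payoff 49.4 − 3.6×9.5 = 15.2): to d=0 gives 21.5 → profitable ✗; to d=11.2 gives 79.8 − 3.6×11.2 = 39.48 → profitable ✗.
Low-fitness (own payoff 21.5): to d=9.5 gives 49.4 − 5.7×9.5 = -4.75 → no gain ✓; to d=11.2 gives 79.8 − 5.7×11.2 = 15.96 → no gain ✓.
4 of the 6 constraints hold; not an equilibrium.

4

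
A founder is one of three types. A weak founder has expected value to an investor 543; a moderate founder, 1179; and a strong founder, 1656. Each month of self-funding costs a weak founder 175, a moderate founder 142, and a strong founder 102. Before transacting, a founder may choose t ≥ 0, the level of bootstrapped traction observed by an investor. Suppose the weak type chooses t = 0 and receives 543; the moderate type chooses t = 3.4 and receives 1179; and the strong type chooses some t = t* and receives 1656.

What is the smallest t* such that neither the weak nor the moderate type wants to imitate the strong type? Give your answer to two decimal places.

6.76

Weak type (on-path payoff 543) won't mimic when 543 ≥ 1656 − 175·t*, i.e. t* ≥ 6.36.
Moderate type (on-path payoff 1179 − 142×3.4 = 696.2) won't mimic when 696.2 ≥ 1656 − 142·t*, i.e. t* ≥ 6.76.
Both must hold, so t* = max(6.36, 6.76) = 6.76. The moderate type's constraint binds.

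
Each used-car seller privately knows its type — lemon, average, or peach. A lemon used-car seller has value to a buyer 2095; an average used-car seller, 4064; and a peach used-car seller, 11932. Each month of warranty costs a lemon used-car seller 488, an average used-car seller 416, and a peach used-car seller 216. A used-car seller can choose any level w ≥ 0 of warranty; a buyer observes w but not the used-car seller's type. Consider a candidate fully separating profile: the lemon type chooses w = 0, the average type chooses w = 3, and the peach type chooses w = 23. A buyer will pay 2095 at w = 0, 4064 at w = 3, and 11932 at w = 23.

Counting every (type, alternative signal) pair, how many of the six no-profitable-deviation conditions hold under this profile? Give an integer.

Peach (own payoff 11932 − 216×23 = 6964): to w=0 gives 2095 → no gain ✓; to w=3 gives 4064 − 216×3 = 3416 → no gain ✓.
Average (own payoff 4064 − 416×3 = 2816): to w=0 gives 2095 → no gain ✓; to w=23 gives 11932 − 416×23 = 2364 → no gain ✓.
Lemon (own payoff 2095): to w=3 gives 4064 − 488×3 = 2600 → profitable ✗; to w=23 gives 11932 − 488×23 = 708 → no gain ✓.
5 of the 6 constraints hold; not an equilibrium.

5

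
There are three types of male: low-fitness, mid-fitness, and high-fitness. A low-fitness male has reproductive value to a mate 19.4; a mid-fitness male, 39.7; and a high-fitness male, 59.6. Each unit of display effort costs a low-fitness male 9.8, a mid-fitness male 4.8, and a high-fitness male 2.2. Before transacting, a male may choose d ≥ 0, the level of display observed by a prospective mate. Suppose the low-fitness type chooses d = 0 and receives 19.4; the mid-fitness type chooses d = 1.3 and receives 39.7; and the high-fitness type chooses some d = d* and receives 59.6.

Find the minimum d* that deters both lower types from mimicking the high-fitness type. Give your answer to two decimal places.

5.45

Low-fitness type (on-path payoff 19.4) won't mimic when 19.4 ≥ 59.6 − 9.8·d*, i.e. d* ≥ 4.10.
Mid-fitness type (on-path payoff 39.7 − 4.8×1.3 = 33.46) won't mimic when 33.46 ≥ 59.6 − 4.8·d*, i.e. d* ≥ 5.45.
Both must hold, so d* = max(4.10, 5.45) = 5.45. The mid-fitness type's constraint binds.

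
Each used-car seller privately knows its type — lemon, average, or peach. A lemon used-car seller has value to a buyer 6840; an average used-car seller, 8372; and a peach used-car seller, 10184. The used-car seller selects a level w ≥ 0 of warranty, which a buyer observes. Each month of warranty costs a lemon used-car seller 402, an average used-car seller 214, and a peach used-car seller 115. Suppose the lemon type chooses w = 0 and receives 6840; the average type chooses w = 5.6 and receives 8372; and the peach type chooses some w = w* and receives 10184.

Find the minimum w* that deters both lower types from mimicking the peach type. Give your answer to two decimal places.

14.07

Lemon type (on-path payoff 6840) won't mimic when 6840 ≥ 10184 − 402·w*, i.e. w* ≥ 8.32.
Average type (on-path payoff 8372 − 214×5.6 = 7173.6) won't mimic when 7173.6 ≥ 10184 − 214·w*, i.e. w* ≥ 14.07.
Both must hold, so w* = max(8.32, 14.07) = 14.07. The average type's constraint binds.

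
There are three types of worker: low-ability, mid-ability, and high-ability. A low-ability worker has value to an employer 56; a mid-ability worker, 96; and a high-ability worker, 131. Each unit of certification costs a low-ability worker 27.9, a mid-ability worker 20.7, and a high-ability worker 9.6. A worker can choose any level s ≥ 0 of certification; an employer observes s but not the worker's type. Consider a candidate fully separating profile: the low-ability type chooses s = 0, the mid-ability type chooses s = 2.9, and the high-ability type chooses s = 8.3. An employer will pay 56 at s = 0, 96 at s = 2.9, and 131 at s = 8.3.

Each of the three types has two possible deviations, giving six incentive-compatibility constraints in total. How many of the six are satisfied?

Mid-ability (own payoff 96 − 20.7×2.9 = 35.97): to s=0 gives 56 → profitable ✗; to s=8.3 gives 131 − 20.7×8.3 = -40.81 → no gain ✓.
Low-ability (own payoff 56): to s=2.9 gives 96 − 27.9×2.9 = 15.09 → no gain ✓; to s=8.3 gives 131 − 27.9×8.3 = -100.57 → no gain ✓.
High-ability (own payoff 131 − 9.6×8.3 = 51.32): to s=0 gives 56 → profitable ✗; to s=2.9 gives 96 − 9.6×2.9 = 68.16 → profitable ✗.
3 of the 6 constraints hold; not an equilibrium.

3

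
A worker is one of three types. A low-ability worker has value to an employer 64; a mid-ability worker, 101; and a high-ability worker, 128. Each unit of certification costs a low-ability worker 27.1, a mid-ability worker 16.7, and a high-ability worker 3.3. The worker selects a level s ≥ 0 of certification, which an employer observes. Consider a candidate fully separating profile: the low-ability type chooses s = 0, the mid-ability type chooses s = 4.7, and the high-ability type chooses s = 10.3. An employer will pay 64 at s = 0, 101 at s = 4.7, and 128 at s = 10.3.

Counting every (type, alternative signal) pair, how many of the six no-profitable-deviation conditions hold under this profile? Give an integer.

5

Mid-ability (own payoff 101 − 16.7×4.7 = 22.51): to s=0 gives 64 → profitable ✗; to s=10.3 gives 128 − 16.7×10.3 = -44.01 → no gain ✓.
High-ability (own payoff 128 − 3.3×10.3 = 94.01): to s=0 gives 64 → no gain ✓; to s=4.7 gives 101 − 3.3×4.7 = 85.49 → no gain ✓.
Low-ability (own payoff 64): to s=4.7 gives 101 − 27.1×4.7 = -26.37 → no gain ✓; to s=10.3 gives 128 − 27.1×10.3 = -151.13 → no gain ✓.
5 of the 6 constraints hold; not an equilibrium.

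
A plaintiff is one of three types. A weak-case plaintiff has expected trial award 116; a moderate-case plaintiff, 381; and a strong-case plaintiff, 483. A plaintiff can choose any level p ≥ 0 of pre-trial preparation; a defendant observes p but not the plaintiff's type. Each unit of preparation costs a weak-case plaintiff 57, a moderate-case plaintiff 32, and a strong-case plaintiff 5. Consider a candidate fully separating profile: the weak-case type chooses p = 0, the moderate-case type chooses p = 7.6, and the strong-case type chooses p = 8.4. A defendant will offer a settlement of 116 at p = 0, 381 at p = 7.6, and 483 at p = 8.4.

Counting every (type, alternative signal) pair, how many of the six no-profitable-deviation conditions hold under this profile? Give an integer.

Weak-case (own payoff 116): to p=7.6 gives 381 − 57×7.6 = -52.2 → no gain ✓; to p=8.4 gives 483 − 57×8.4 = 4.2 → no gain ✓.
Moderate-case (own payoff 381 − 32×7.6 = 137.8): to p=0 gives 116 → no gain ✓; to p=8.4 gives 483 − 32×8.4 = 214.2 → profitable ✗.
Strong-case (own payoff 483 − 5×8.4 = 441): to p=0 gives 116 → no gain ✓; to p=7.6 gives 381 − 5×7.6 = 343 → no gain ✓.
5 of the 6 constraints hold; not an equilibrium.

5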